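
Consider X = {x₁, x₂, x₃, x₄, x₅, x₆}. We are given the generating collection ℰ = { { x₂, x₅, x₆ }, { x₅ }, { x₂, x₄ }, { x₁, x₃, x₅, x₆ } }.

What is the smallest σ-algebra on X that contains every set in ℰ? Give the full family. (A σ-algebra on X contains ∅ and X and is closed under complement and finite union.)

Take S₀ = ℰ ∪ {∅, X} = { ∅, { x₅ }, { x₂, x₄ }, { x₂, x₅, x₆ }, { x₁, x₃, x₅, x₆ }, X }.
Step 1 adds 5:
  { x₁, x₃, x₄ }  = ᶜ of { x₂, x₅, x₆ }
  { x₂, x₄, x₅ }  = { x₂, x₄ } ∪ { x₅ }
  { x₂, x₄, x₅, x₆ }  = { x₂, x₅, x₆ } ∪ { x₂, x₄ }
  { x₁, x₂, x₃, x₄, x₆ }  = ᶜ of { x₅ }
  { x₁, x₂, x₃, x₅, x₆ }  = { x₁, x₃, x₅, x₆ } ∪ { x₂, x₅, x₆ }
  |family| = 11
Step 2: +7 →
  { x₄ }  = ᶜ of { x₁, x₂, x₃, x₅, x₆ }
  { x₁, x₃ }  = ᶜ of { x₂, x₄, x₅, x₆ }
  { x₁, x₃, x₆ }  = ᶜ of { x₂, x₄, x₅ }
  { x₁, x₂, x₃, x₄ }  = { x₁, x₃, x₄ } ∪ { x₂, x₄ }
  { x₁, x₃, x₄, x₅ }  = { x₅ } ∪ { x₁, x₃, x₄ }
  { x₁, x₂, x₃, x₄, x₅ }  = { x₁, x₃, x₄ } ∪ { x₂, x₄, x₅ }
  { x₁, x₃, x₄, x₅, x₆ }  = { x₁, x₃, x₅, x₆ } ∪ { x₁, x₃, x₄ }
  |family| = 18
Step 3 adds 7:
  { x₂ }  = ᶜ of { x₁, x₃, x₄, x₅, x₆ }
  { x₆ }  = ᶜ of { x₁, x₂, x₃, x₄, x₅ }
  { x₂, x₆ }  = ᶜ of { x₁, x₃, x₄, x₅ }
  { x₄, x₅ }  = { x₄ } ∪ { x₅ }
  { x₅, x₆ }  = ᶜ of { x₁, x₂, x₃, x₄ }
  { x₁, x₃, x₅ }  = { x₁, x₃ } ∪ { x₅ }
  { x₁, x₃, x₄, x₆ }  = { x₁, x₃, x₄ } ∪ { x₁, x₃, x₆ }
  |family| = 25
Step 4 (7 new):
  { x₂, x₅ }  = ᶜ of { x₁, x₃, x₄, x₆ }
  { x₄, x₆ }  = { x₆ } ∪ { x₄ }
  { x₁, x₂, x₃ }  = { x₂ } ∪ { x₁, x₃ }
  { x₂, x₄, x₆ }  = ᶜ of { x₁, x₃, x₅ }
  { x₄, x₅, x₆ }  = { x₅, x₆ } ∪ { x₄, x₅ }
  { x₁, x₂, x₃, x₅ }  = { x₁, x₃, x₅ } ∪ { x₂ }
  { x₁, x₂, x₃, x₆ }  = ᶜ of { x₄, x₅ }
  |family| = 32
Step 5: stable.

Therefore σ(ℰ) = { ∅, { x₂ }, { x₄ }, { x₅ }, { x₆ }, { x₁, x₃ }, { x₂, x₄ }, { x₂, x₅ }, { x₂, x₆ }, { x₄, x₅ }, { x₄, x₆ }, { x₅, x₆ }, { x₁, x₂, x₃ }, { x₁, x₃, x₄ }, { x₁, x₃, x₅ }, { x₁, x₃, x₆ }, { x₂, x₄, x₅ }, { x₂, x₄, x₆ }, { x₂, x₅, x₆ }, { x₄, x₅, x₆ }, { x₁, x₂, x₃, x₄ }, { x₁, x₂, x₃, x₅ }, { x₁, x₂, x₃, x₆ }, { x₁, x₃, x₄, x₅ }, { x₁, x₃, x₄, x₆ }, { x₁, x₃, x₅, x₆ }, { x₂, x₄, x₅, x₆ }, { x₁, x₂, x₃, x₄, x₅ }, { x₁, x₂, x₃, x₄, x₆ }, { x₁, x₂, x₃, x₅, x₆ }, { x₁, x₃, x₄, x₅, x₆ }, X } (|σ(ℰ)| = 32).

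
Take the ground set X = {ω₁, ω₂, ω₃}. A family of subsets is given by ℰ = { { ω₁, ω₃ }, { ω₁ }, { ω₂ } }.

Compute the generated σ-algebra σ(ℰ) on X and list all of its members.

σ(ℰ) = { ∅, { ω₁ }, { ω₂ }, { ω₃ }, { ω₁, ω₂ }, { ω₁, ω₃ }, { ω₂, ω₃ }, X }

Working:
Begin from { ∅, { ω₁ }, { ω₂ }, { ω₁, ω₃ }, X } (that is, ℰ plus ∅ and X).
Iteration 1 (2 new):
  { ω₁, ω₂ }  = { ω₂ } ∪ { ω₁ }
  { ω₂, ω₃ }  = complement { ω₁ }
  — 7 sets.
Iteration 2: 1 new —
  { ω₃ }  = complement { ω₁, ω₂ }
  — 8 sets.
Iteration 3: stable.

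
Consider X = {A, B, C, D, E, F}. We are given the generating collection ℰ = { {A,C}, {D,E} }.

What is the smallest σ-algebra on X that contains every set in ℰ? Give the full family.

σ(ℰ) = { ∅, {A,C}, {B,F}, {D,E}, {A,B,C,F}, {A,C,D,E}, {B,D,E,F}, X }

Derivation:
Begin from { ∅, {A,C}, {D,E}, X } (that is, ℰ plus ∅ and X).
Round 1: 3 new —
  {A,B,C,F}  = {D,E}ᶜ
  {A,C,D,E}  = {A,C} ∪ {D,E}
  {B,D,E,F}  = {A,C}ᶜ
  [7 total]
Round 2. New:
  {B,F}  = {A,C,D,E}ᶜ
  [8 total]
Round 3: no new sets; the family is a σ-algebra.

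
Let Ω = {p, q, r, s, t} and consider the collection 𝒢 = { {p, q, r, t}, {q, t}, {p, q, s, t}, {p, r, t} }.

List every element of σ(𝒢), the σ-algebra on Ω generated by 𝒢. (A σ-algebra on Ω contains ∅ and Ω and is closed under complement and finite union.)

Seed the family with 𝒢 together with ∅ and Ω: { {}, {q, t}, {p, r, t}, {p, q, r, t}, {p, q, s, t}, Ω }.
Iteration 1. New:
  {r}  = {p, q, s, t}ᶜ
  {s}  = {p, q, r, t}ᶜ
  {q, s}  = {p, r, t}ᶜ
  {p, r, s}  = {q, t}ᶜ
Iteration 2 adds 6:
  {r, s}  = {r} ∪ {s}
  {q, r, s}  = {r} ∪ {q, s}
  {q, r, t}  = {q, t} ∪ {r}
  {q, s, t}  = {q, t} ∪ {s}
  {p, q, r, s}  = {p, r, s} ∪ {q, s}
  {p, r, s, t}  = {p, r, t} ∪ {p, r, s}
Iteration 3: 7 new —
  {q}  = {p, r, s, t}ᶜ
  {t}  = {p, q, r, s}ᶜ
  {p, r}  = {q, s, t}ᶜ
  {p, s}  = {q, r, t}ᶜ
  {p, t}  = {q, r, s}ᶜ
  {p, q, t}  = {r, s}ᶜ
  {q, r, s, t}  = {r} ∪ {q, s, t}
Iteration 4: 8 new —
  {p}  = {q, r, s, t}ᶜ
  {q, r}  = {q} ∪ {r}
  {r, t}  = {t} ∪ {r}
  {s, t}  = {t} ∪ {s}
  {p, q, r}  = {q} ∪ {p, r}
  {p, q, s}  = {q} ∪ {p, s}
  {p, s, t}  = {t} ∪ {p, s}
  {r, s, t}  = {r, s} ∪ {t}
Iteration 5: 1 new —
  {p, q}  = {r, s, t}ᶜ
After Iteration 6 the family is unchanged; done.

|σ(𝒢)| = 32.  σ(𝒢) = { {}, {p}, {q}, {r}, {s}, {t}, {p, q}, {p, r}, {p, s}, {p, t}, {q, r}, {q, s}, {q, t}, {r, s}, {r, t}, {s, t}, {p, q, r}, {p, q, s}, {p, q, t}, {p, r, s}, {p, r, t}, {p, s, t}, {q, r, s}, {q, r, t}, {q, s, t}, {r, s, t}, {p, q, r, s}, {p, q, r, t}, {p, q, s, t}, {p, r, s, t}, {q, r, s, t}, Ω }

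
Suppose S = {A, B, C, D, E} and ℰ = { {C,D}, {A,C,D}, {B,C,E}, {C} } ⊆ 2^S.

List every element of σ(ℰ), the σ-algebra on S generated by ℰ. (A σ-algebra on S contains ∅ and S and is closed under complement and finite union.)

Take S₀ = ℰ ∪ {∅, S} = { ∅, {C}, {C,D}, {A,C,D}, {B,C,E}, S }.
Round 1 adds 5:
  {A,D}  = ᶜ of {B,C,E}
  {B,E}  = ᶜ of {A,C,D}
  {A,B,E}  = ᶜ of {C,D}
  {A,B,D,E}  = ᶜ of {C}
  {B,C,D,E}  = {C,D} ∪ {B,C,E}
Round 2: 2 new —
  {A}  = ᶜ of {B,C,D,E}
  {A,B,C,E}  = {C} ∪ {A,B,E}
Round 3 adds 2:
  {D}  = ᶜ of {A,B,C,E}
  {A,C}  = {C} ∪ {A}
Round 4: +1 →
  {B,D,E}  = ᶜ of {A,C}
Round 5: closed — nothing new.

Hence σ(ℰ) has 16 members: { ∅, {A}, {C}, {D}, {A,C}, {A,D}, {B,E}, {C,D}, {A,B,E}, {A,C,D}, {B,C,E}, {B,D,E}, {A,B,C,E}, {A,B,D,E}, {B,C,D,E}, S }.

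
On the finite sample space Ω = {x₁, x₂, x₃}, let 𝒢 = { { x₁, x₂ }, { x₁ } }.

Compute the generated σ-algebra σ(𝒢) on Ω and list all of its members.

Initial family (4 sets): { {}, { x₁ }, { x₁, x₂ }, Ω }.
Iteration 1: 2 new —
  { x₃ }  = complement { x₁, x₂ }
  { x₂, x₃ }  = complement { x₁ }
  (now 6)
Iteration 2: 1 new —
  { x₁, x₃ }  = { x₃ } ∪ { x₁ }
  (now 7)
Iteration 3: 1 new —
  { x₂ }  = complement { x₁, x₃ }
  (now 8)
Iteration 4 adds nothing — fixpoint reached.

|σ(𝒢)| = 8.  σ(𝒢) = { {}, { x₁ }, { x₂ }, { x₃ }, { x₁, x₂ }, { x₁, x₃ }, { x₂, x₃ }, Ω }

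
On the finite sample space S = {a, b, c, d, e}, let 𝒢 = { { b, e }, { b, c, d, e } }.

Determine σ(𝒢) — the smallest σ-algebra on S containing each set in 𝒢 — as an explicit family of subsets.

Start: 𝒢 ∪ {∅, S} = { {  }, { b, e }, { b, c, d, e }, S }.
Step 1 (2 new):
  { a }  = complement { b, c, d, e }
  { a, c, d }  = complement { b, e }
  |family| = 6
Step 2. New:
  { a, b, e }  = { b, e } ∪ { a }
  |family| = 7
Step 3 (1 new):
  { c, d }  = complement { a, b, e }
  |family| = 8
Step 4: closed — nothing new.

|σ(𝒢)| = 8.  σ(𝒢) = { {  }, { a }, { b, e }, { c, d }, { a, b, e }, { a, c, d }, { b, c, d, e }, S }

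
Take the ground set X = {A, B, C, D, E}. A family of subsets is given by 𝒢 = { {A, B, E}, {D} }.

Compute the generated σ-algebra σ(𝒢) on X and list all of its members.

σ(𝒢) = { {}, {C}, {D}, {C, D}, {A, B, E}, {A, B, C, E}, {A, B, D, E}, X }

Working:
Start: 𝒢 ∪ {∅, X} = { {}, {D}, {A, B, E}, X }.
Iteration 1. New:
  {C, D}  = {A, B, E}ᶜ
  {A, B, C, E}  = {D}ᶜ
  {A, B, D, E}  = {A, B, E} ∪ {D}
  — 7 sets.
Iteration 2. New:
  {C}  = {A, B, D, E}ᶜ
  — 8 sets.
Iteration 3: already closed under ᶜ and ∪.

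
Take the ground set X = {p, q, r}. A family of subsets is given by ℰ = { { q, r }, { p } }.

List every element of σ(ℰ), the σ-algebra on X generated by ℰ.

Take S₀ = ℰ ∪ {∅, X} = { ∅, { p }, { q, r }, X }.
Iteration 1 adds nothing — fixpoint reached.

Therefore σ(ℰ) = { ∅, { p }, { q, r }, X } (|σ(ℰ)| = 4).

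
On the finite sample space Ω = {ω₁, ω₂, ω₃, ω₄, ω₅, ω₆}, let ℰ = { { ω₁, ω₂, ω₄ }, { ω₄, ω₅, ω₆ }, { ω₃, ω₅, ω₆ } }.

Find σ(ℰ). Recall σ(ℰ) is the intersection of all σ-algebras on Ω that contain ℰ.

Start: ℰ ∪ {∅, Ω} = { {}, { ω₁, ω₂, ω₄ }, { ω₃, ω₅, ω₆ }, { ω₄, ω₅, ω₆ }, Ω }.
Round 1. New:
  { ω₁, ω₂, ω₃ }  = ᶜ of { ω₄, ω₅, ω₆ }
  { ω₃, ω₄, ω₅, ω₆ }  = { ω₃, ω₅, ω₆ } ∪ { ω₄, ω₅, ω₆ }
  { ω₁, ω₂, ω₄, ω₅, ω₆ }  = { ω₄, ω₅, ω₆ } ∪ { ω₁, ω₂, ω₄ }
  [8 total]
Round 2. New:
  { ω₃ }  = ᶜ of { ω₁, ω₂, ω₄, ω₅, ω₆ }
  { ω₁, ω₂ }  = ᶜ of { ω₃, ω₄, ω₅, ω₆ }
  { ω₁, ω₂, ω₃, ω₄ }  = { ω₁, ω₂, ω₃ } ∪ { ω₁, ω₂, ω₄ }
  { ω₁, ω₂, ω₃, ω₅, ω₆ }  = { ω₁, ω₂, ω₃ } ∪ { ω₃, ω₅, ω₆ }
  [12 total]
Round 3: +2 →
  { ω₄ }  = ᶜ of { ω₁, ω₂, ω₃, ω₅, ω₆ }
  { ω₅, ω₆ }  = ᶜ of { ω₁, ω₂, ω₃, ω₄ }
  [14 total]
Round 4. New:
  { ω₃, ω₄ }  = { ω₃ } ∪ { ω₄ }
  { ω₁, ω₂, ω₅, ω₆ }  = { ω₅, ω₆ } ∪ { ω₁, ω₂ }
  [16 total]
Round 5: no new sets; the family is a σ-algebra.

|σ(ℰ)| = 16.  σ(ℰ) = { {}, { ω₃ }, { ω₄ }, { ω₁, ω₂ }, { ω₃, ω₄ }, { ω₅, ω₆ }, { ω₁, ω₂, ω₃ }, { ω₁, ω₂, ω₄ }, { ω₃, ω₅, ω₆ }, { ω₄, ω₅, ω₆ }, { ω₁, ω₂, ω₃, ω₄ }, { ω₁, ω₂, ω₅, ω₆ }, { ω₃, ω₄, ω₅, ω₆ }, { ω₁, ω₂, ω₃, ω₅, ω₆ }, { ω₁, ω₂, ω₄, ω₅, ω₆ }, Ω }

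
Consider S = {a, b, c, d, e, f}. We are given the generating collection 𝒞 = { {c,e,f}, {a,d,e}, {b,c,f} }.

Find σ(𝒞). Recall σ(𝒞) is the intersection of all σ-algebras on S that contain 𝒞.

Take S₀ = 𝒞 ∪ {∅, S} = { {}, {a,d,e}, {b,c,f}, {c,e,f}, S }.
Pass 1 (3 new):
  {a,b,d}  = S∖{c,e,f}
  {b,c,e,f}  = {c,e,f} ∪ {b,c,f}
  {a,c,d,e,f}  = {a,d,e} ∪ {c,e,f}
  |family| = 8
Pass 2: +4 →
  {b}  = S∖{a,c,d,e,f}
  {a,d}  = S∖{b,c,e,f}
  {a,b,d,e}  = {a,d,e} ∪ {a,b,d}
  {a,b,c,d,f}  = {b,c,f} ∪ {a,b,d}
  |family| = 12
Pass 3: +2 →
  {e}  = S∖{a,b,c,d,f}
  {c,f}  = S∖{a,b,d,e}
  |family| = 14
Pass 4: +2 →
  {b,e}  = {b} ∪ {e}
  {a,c,d,f}  = {a,d} ∪ {c,f}
  |family| = 16
Pass 5 adds nothing — fixpoint reached.

Hence σ(𝒞) has 16 members: { {}, {b}, {e}, {a,d}, {b,e}, {c,f}, {a,b,d}, {a,d,e}, {b,c,f}, {c,e,f}, {a,b,d,e}, {a,c,d,f}, {b,c,e,f}, {a,b,c,d,f}, {a,c,d,e,f}, S }.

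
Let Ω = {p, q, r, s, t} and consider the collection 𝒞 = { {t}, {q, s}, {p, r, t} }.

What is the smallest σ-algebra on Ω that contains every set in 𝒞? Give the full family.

Begin from { ∅, {t}, {q, s}, {p, r, t}, Ω } (that is, 𝒞 plus ∅ and Ω).
Round 1: +2 →
  {q, s, t}  = {q, s} ∪ {t}
  {p, q, r, s}  = Ω∖{t}
  — 7 sets.
Round 2: +1 →
  {p, r}  = Ω∖{q, s, t}
  — 8 sets.
Round 3: stable.

|σ(𝒞)| = 8.  σ(𝒞) = { ∅, {t}, {p, r}, {q, s}, {p, r, t}, {q, s, t}, {p, q, r, s}, Ω }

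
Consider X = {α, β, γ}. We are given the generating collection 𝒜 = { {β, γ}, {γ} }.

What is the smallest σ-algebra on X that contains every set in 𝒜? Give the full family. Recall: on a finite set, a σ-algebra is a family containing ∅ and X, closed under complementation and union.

σ(𝒜) (8 sets): { ∅, {α}, {β}, {γ}, {α, β}, {α, γ}, {β, γ}, X }

Derivation:
Begin from { ∅, {γ}, {β, γ}, X } (that is, 𝒜 plus ∅ and X).
Step 1: +2 →
  {α}  = complement {β, γ}
  {α, β}  = complement {γ}
  [6 total]
Step 2: +1 →
  {α, γ}  = {γ} ∪ {α}
  [7 total]
Step 3 adds 1:
  {β}  = complement {α, γ}
  [8 total]
Step 4: stable.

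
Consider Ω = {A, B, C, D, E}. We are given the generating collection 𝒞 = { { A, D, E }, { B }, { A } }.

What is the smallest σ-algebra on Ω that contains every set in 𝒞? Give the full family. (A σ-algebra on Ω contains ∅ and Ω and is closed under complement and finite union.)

Begin from { {}, { A }, { B }, { A, D, E }, Ω } (that is, 𝒞 plus ∅ and Ω).
Pass 1. New:
  { A, B }  = { B } ∪ { A }
  { B, C }  = complement { A, D, E }
  { A, B, D, E }  = { A, D, E } ∪ { B }
  { A, C, D, E }  = complement { B }
  { B, C, D, E }  = complement { A }
Pass 2 (3 new):
  { C }  = complement { A, B, D, E }
  { A, B, C }  = { A, B } ∪ { B, C }
  { C, D, E }  = complement { A, B }
Pass 3 (2 new):
  { A, C }  = { C } ∪ { A }
  { D, E }  = complement { A, B, C }
Pass 4 (1 new):
  { B, D, E }  = complement { A, C }
Pass 5: already closed under ᶜ and ∪.

σ(𝒞) = { {}, { A }, { B }, { C }, { A, B }, { A, C }, { B, C }, { D, E }, { A, B, C }, { A, D, E }, { B, D, E }, { C, D, E }, { A, B, D, E }, { A, C, D, E }, { B, C, D, E }, Ω }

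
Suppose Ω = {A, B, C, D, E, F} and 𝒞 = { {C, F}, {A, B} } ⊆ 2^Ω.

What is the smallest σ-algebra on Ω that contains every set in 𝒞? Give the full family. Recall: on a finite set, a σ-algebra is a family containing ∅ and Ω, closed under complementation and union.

Answer: σ(𝒞) = { ∅, {A, B}, {C, F}, {D, E}, {A, B, C, F}, {A, B, D, E}, {C, D, E, F}, Ω }

Check:
Take S₀ = 𝒞 ∪ {∅, Ω} = { ∅, {A, B}, {C, F}, Ω }.
Step 1: +3 →
  {A, B, C, F}  = {A, B} ∪ {C, F}
  {A, B, D, E}  = Ω∖{C, F}
  {C, D, E, F}  = Ω∖{A, B}
  — 7 sets.
Step 2 (1 new):
  {D, E}  = Ω∖{A, B, C, F}
  — 8 sets.
Step 3: already closed under ᶜ and ∪.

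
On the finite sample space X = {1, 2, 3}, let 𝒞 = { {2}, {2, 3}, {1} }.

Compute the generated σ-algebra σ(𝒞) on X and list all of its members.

Start: 𝒞 ∪ {∅, X} = { {}, {1}, {2}, {2, 3}, X }.
Step 1 adds 2:
  {1, 2}  = {2} ∪ {1}
  {1, 3}  = X∖{2}
  — 7 sets.
Step 2. New:
  {3}  = X∖{1, 2}
  — 8 sets.
Step 3: already closed under ᶜ and ∪.

Hence σ(𝒞) has 8 members: { {}, {1}, {2}, {3}, {1, 2}, {1, 3}, {2, 3}, X }.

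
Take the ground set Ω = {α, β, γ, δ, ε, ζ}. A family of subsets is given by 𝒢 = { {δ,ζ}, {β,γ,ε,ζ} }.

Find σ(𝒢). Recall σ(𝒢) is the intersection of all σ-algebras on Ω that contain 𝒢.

Begin from { {}, {δ,ζ}, {β,γ,ε,ζ}, Ω } (that is, 𝒢 plus ∅ and Ω).
Round 1: 3 new —
  {α,δ}  = ᶜ of {β,γ,ε,ζ}
  {α,β,γ,ε}  = ᶜ of {δ,ζ}
  {β,γ,δ,ε,ζ}  = {β,γ,ε,ζ} ∪ {δ,ζ}
Round 2. New:
  {α}  = ᶜ of {β,γ,δ,ε,ζ}
  {α,δ,ζ}  = {α,δ} ∪ {δ,ζ}
  {α,β,γ,δ,ε}  = {α,δ} ∪ {α,β,γ,ε}
  {α,β,γ,ε,ζ}  = {α,β,γ,ε} ∪ {β,γ,ε,ζ}
Round 3 adds 3:
  {δ}  = ᶜ of {α,β,γ,ε,ζ}
  {ζ}  = ᶜ of {α,β,γ,δ,ε}
  {β,γ,ε}  = ᶜ of {α,δ,ζ}
Round 4: +2 →
  {α,ζ}  = {α} ∪ {ζ}
  {β,γ,δ,ε}  = {β,γ,ε} ∪ {δ}
After Round 5 the family is unchanged; done.

Therefore σ(𝒢) = { {}, {α}, {δ}, {ζ}, {α,δ}, {α,ζ}, {δ,ζ}, {α,δ,ζ}, {β,γ,ε}, {α,β,γ,ε}, {β,γ,δ,ε}, {β,γ,ε,ζ}, {α,β,γ,δ,ε}, {α,β,γ,ε,ζ}, {β,γ,δ,ε,ζ}, Ω } (|σ(𝒢)| = 16).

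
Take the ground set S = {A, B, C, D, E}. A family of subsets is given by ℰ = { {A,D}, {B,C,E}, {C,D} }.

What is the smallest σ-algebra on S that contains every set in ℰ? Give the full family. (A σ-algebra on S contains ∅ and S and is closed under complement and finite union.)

Answer: σ(ℰ) = { {}, {A}, {C}, {D}, {A,C}, {A,D}, {B,E}, {C,D}, {A,B,E}, {A,C,D}, {B,C,E}, {B,D,E}, {A,B,C,E}, {A,B,D,E}, {B,C,D,E}, S }

Working:
Start: ℰ ∪ {∅, S} = { {}, {A,D}, {C,D}, {B,C,E}, S }.
Pass 1 adds 3:
  {A,B,E}  = {C,D}ᶜ
  {A,C,D}  = {C,D} ∪ {A,D}
  {B,C,D,E}  = {C,D} ∪ {B,C,E}
  (now 8)
Pass 2 adds 4:
  {A}  = {B,C,D,E}ᶜ
  {B,E}  = {A,C,D}ᶜ
  {A,B,C,E}  = {A,B,E} ∪ {B,C,E}
  {A,B,D,E}  = {A,B,E} ∪ {A,D}
  (now 12)
Pass 3 (2 new):
  {C}  = {A,B,D,E}ᶜ
  {D}  = {A,B,C,E}ᶜ
  (now 14)
Pass 4. New:
  {A,C}  = {C} ∪ {A}
  {B,D,E}  = {B,E} ∪ {D}
  (now 16)
Pass 5: stable.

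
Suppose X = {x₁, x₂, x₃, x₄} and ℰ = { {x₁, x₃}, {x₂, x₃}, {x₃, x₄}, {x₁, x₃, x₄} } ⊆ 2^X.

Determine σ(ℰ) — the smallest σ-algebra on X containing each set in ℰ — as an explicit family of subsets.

Answer: σ(ℰ) = { {}, {x₁}, {x₂}, {x₃}, {x₄}, {x₁, x₂}, {x₁, x₃}, {x₁, x₄}, {x₂, x₃}, {x₂, x₄}, {x₃, x₄}, {x₁, x₂, x₃}, {x₁, x₂, x₄}, {x₁, x₃, x₄}, {x₂, x₃, x₄}, X }

Trace:
Initial family (6 sets): { {}, {x₁, x₃}, {x₂, x₃}, {x₃, x₄}, {x₁, x₃, x₄}, X }.
Step 1. New:
  {x₂}  = {x₁, x₃, x₄}ᶜ
  {x₁, x₂}  = {x₃, x₄}ᶜ
  {x₁, x₄}  = {x₂, x₃}ᶜ
  {x₂, x₄}  = {x₁, x₃}ᶜ
  {x₁, x₂, x₃}  = {x₂, x₃} ∪ {x₁, x₃}
  {x₂, x₃, x₄}  = {x₃, x₄} ∪ {x₂, x₃}
  — 12 sets.
Step 2 (3 new):
  {x₁}  = {x₂, x₃, x₄}ᶜ
  {x₄}  = {x₁, x₂, x₃}ᶜ
  {x₁, x₂, x₄}  = {x₁, x₂} ∪ {x₁, x₄}
  — 15 sets.
Step 3 adds 1:
  {x₃}  = {x₁, x₂, x₄}ᶜ
  — 16 sets.
Step 4: closed — nothing new.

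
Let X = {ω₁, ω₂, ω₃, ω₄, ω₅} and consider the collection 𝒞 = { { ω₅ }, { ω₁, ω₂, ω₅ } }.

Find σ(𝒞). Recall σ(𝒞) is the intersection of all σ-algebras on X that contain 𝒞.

Seed the family with 𝒞 together with ∅ and X: { {}, { ω₅ }, { ω₁, ω₂, ω₅ }, X }.
Round 1: 2 new —
  { ω₃, ω₄ }  = { ω₁, ω₂, ω₅ }ᶜ
  { ω₁, ω₂, ω₃, ω₄ }  = { ω₅ }ᶜ
  (now 6)
Round 2 (1 new):
  { ω₃, ω₄, ω₅ }  = { ω₃, ω₄ } ∪ { ω₅ }
  (now 7)
Round 3: +1 →
  { ω₁, ω₂ }  = { ω₃, ω₄, ω₅ }ᶜ
  (now 8)
Round 4: stable.

Therefore σ(𝒞) = { {}, { ω₅ }, { ω₁, ω₂ }, { ω₃, ω₄ }, { ω₁, ω₂, ω₅ }, { ω₃, ω₄, ω₅ }, { ω₁, ω₂, ω₃, ω₄ }, X } (|σ(𝒞)| = 8).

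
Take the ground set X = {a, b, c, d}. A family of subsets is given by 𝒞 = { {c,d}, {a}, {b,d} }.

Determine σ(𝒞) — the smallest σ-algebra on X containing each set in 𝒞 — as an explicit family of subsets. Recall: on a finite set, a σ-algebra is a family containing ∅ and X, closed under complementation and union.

Answer: σ(𝒞) = { ∅, {a}, {b}, {c}, {d}, {a,b}, {a,c}, {a,d}, {b,c}, {b,d}, {c,d}, {a,b,c}, {a,b,d}, {a,c,d}, {b,c,d}, X }

Trace:
Seed the family with 𝒞 together with ∅ and X: { ∅, {a}, {b,d}, {c,d}, X }.
Pass 1: +5 →
  {a,b}  = X∖{c,d}
  {a,c}  = X∖{b,d}
  {a,b,d}  = {b,d} ∪ {a}
  {a,c,d}  = {c,d} ∪ {a}
  {b,c,d}  = X∖{a}
  — 10 sets.
Pass 2 adds 3:
  {b}  = X∖{a,c,d}
  {c}  = X∖{a,b,d}
  {a,b,c}  = {a,b} ∪ {a,c}
  — 13 sets.
Pass 3: 2 new —
  {d}  = X∖{a,b,c}
  {b,c}  = {c} ∪ {b}
  — 15 sets.
Pass 4 (1 new):
  {a,d}  = X∖{b,c}
  — 16 sets.
Pass 5: already closed under ᶜ and ∪.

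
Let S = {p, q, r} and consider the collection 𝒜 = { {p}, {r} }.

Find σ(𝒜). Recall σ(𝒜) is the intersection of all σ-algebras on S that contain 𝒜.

σ(𝒜) (8 sets): { {}, {p}, {q}, {r}, {p,q}, {p,r}, {q,r}, S }

Working:
Initial family (4 sets): { {}, {p}, {r}, S }.
Step 1: +3 →
  {p,q}  = ᶜ of {r}
  {p,r}  = {r} ∪ {p}
  {q,r}  = ᶜ of {p}
  |family| = 7
Step 2: 1 new —
  {q}  = ᶜ of {p,r}
  |family| = 8
Step 3 adds nothing — fixpoint reached.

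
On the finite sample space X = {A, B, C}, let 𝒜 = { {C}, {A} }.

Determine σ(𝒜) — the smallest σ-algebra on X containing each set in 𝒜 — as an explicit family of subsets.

|σ(𝒜)| = 8.  σ(𝒜) = { {}, {A}, {B}, {C}, {A,B}, {A,C}, {B,C}, X }

Check:
Begin from { {}, {A}, {C}, X } (that is, 𝒜 plus ∅ and X).
Round 1 (3 new):
  {A,B}  = ᶜ of {C}
  {A,C}  = {C} ∪ {A}
  {B,C}  = ᶜ of {A}
  (now 7)
Round 2. New:
  {B}  = ᶜ of {A,C}
  (now 8)
Round 3: closed — nothing new.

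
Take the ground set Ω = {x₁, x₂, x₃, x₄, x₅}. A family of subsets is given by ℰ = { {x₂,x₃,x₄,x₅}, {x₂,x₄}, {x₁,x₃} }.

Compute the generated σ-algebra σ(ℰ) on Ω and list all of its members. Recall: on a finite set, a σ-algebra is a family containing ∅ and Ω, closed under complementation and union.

Seed the family with ℰ together with ∅ and Ω: { ∅, {x₁,x₃}, {x₂,x₄}, {x₂,x₃,x₄,x₅}, Ω }.
Pass 1 adds 4:
  {x₁}  = {x₂,x₃,x₄,x₅}ᶜ
  {x₁,x₃,x₅}  = {x₂,x₄}ᶜ
  {x₂,x₄,x₅}  = {x₁,x₃}ᶜ
  {x₁,x₂,x₃,x₄}  = {x₁,x₃} ∪ {x₂,x₄}
  |family| = 9
Pass 2 (3 new):
  {x₅}  = {x₁,x₂,x₃,x₄}ᶜ
  {x₁,x₂,x₄}  = {x₂,x₄} ∪ {x₁}
  {x₁,x₂,x₄,x₅}  = {x₂,x₄,x₅} ∪ {x₁}
  |family| = 12
Pass 3. New:
  {x₃}  = {x₁,x₂,x₄,x₅}ᶜ
  {x₁,x₅}  = {x₅} ∪ {x₁}
  {x₃,x₅}  = {x₁,x₂,x₄}ᶜ
  |family| = 15
Pass 4: 1 new —
  {x₂,x₃,x₄}  = {x₁,x₅}ᶜ
  |family| = 16
Pass 5 adds nothing — fixpoint reached.

σ(ℰ) = { ∅, {x₁}, {x₃}, {x₅}, {x₁,x₃}, {x₁,x₅}, {x₂,x₄}, {x₃,x₅}, {x₁,x₂,x₄}, {x₁,x₃,x₅}, {x₂,x₃,x₄}, {x₂,x₄,x₅}, {x₁,x₂,x₃,x₄}, {x₁,x₂,x₄,x₅}, {x₂,x₃,x₄,x₅}, Ω }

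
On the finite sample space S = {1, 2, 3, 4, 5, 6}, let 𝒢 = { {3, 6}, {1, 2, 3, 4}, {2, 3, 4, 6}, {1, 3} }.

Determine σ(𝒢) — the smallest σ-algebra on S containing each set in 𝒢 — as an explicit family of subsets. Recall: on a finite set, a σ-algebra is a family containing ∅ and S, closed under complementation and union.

Take S₀ = 𝒢 ∪ {∅, S} = { {}, {1, 3}, {3, 6}, {1, 2, 3, 4}, {2, 3, 4, 6}, S }.
Round 1. New:
  {1, 5}  = S∖{2, 3, 4, 6}
  {5, 6}  = S∖{1, 2, 3, 4}
  {1, 3, 6}  = {1, 3} ∪ {3, 6}
  {1, 2, 4, 5}  = S∖{3, 6}
  {2, 4, 5, 6}  = S∖{1, 3}
  {1, 2, 3, 4, 6}  = {2, 3, 4, 6} ∪ {1, 3}
  |family| = 12
Round 2: +9 →
  {5}  = S∖{1, 2, 3, 4, 6}
  {1, 3, 5}  = {1, 3} ∪ {1, 5}
  {1, 5, 6}  = {5, 6} ∪ {1, 5}
  {2, 4, 5}  = S∖{1, 3, 6}
  {3, 5, 6}  = {5, 6} ∪ {3, 6}
  {1, 3, 5, 6}  = {5, 6} ∪ {1, 3, 6}
  {1, 2, 3, 4, 5}  = {1, 2, 4, 5} ∪ {1, 3}
  {1, 2, 4, 5, 6}  = {5, 6} ∪ {1, 2, 4, 5}
  {2, 3, 4, 5, 6}  = {5, 6} ∪ {2, 3, 4, 6}
  |family| = 21
Round 3: 7 new —
  {1}  = S∖{2, 3, 4, 5, 6}
  {3}  = S∖{1, 2, 4, 5, 6}
  {6}  = S∖{1, 2, 3, 4, 5}
  {2, 4}  = S∖{1, 3, 5, 6}
  {1, 2, 4}  = S∖{3, 5, 6}
  {2, 3, 4}  = S∖{1, 5, 6}
  {2, 4, 6}  = S∖{1, 3, 5}
  |family| = 28
Round 4: +4 →
  {1, 6}  = {6} ∪ {1}
  {3, 5}  = {5} ∪ {3}
  {1, 2, 4, 6}  = {2, 4, 6} ∪ {1, 2, 4}
  {2, 3, 4, 5}  = {2, 3, 4} ∪ {5}
  |family| = 32
Round 5: already closed under ᶜ and ∪.

Therefore σ(𝒢) = { {}, {1}, {3}, {5}, {6}, {1, 3}, {1, 5}, {1, 6}, {2, 4}, {3, 5}, {3, 6}, {5, 6}, {1, 2, 4}, {1, 3, 5}, {1, 3, 6}, {1, 5, 6}, {2, 3, 4}, {2, 4, 5}, {2, 4, 6}, {3, 5, 6}, {1, 2, 3, 4}, {1, 2, 4, 5}, {1, 2, 4, 6}, {1, 3, 5, 6}, {2, 3, 4, 5}, {2, 3, 4, 6}, {2, 4, 5, 6}, {1, 2, 3, 4, 5}, {1, 2, 3, 4, 6}, {1, 2, 4, 5, 6}, {2, 3, 4, 5, 6}, S } (|σ(𝒢)| = 32).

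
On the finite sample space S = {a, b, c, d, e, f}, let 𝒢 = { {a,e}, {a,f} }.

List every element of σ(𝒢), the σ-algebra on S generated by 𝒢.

σ(𝒢) = { {}, {a}, {e}, {f}, {a,e}, {a,f}, {e,f}, {a,e,f}, {b,c,d}, {a,b,c,d}, {b,c,d,e}, {b,c,d,f}, {a,b,c,d,e}, {a,b,c,d,f}, {b,c,d,e,f}, S }

Derivation:
Seed the family with 𝒢 together with ∅ and S: { {}, {a,e}, {a,f}, S }.
Iteration 1. New:
  {a,e,f}  = {a,e} ∪ {a,f}
  {b,c,d,e}  = complement {a,f}
  {b,c,d,f}  = complement {a,e}
  — 7 sets.
Iteration 2: 4 new —
  {b,c,d}  = complement {a,e,f}
  {a,b,c,d,e}  = {a,e} ∪ {b,c,d,e}
  {a,b,c,d,f}  = {b,c,d,f} ∪ {a,f}
  {b,c,d,e,f}  = {b,c,d,f} ∪ {b,c,d,e}
  — 11 sets.
Iteration 3 adds 3:
  {a}  = complement {b,c,d,e,f}
  {e}  = complement {a,b,c,d,f}
  {f}  = complement {a,b,c,d,e}
  — 14 sets.
Iteration 4: +2 →
  {e,f}  = {e} ∪ {f}
  {a,b,c,d}  = {b,c,d} ∪ {a}
  — 16 sets.
Iteration 5: stable.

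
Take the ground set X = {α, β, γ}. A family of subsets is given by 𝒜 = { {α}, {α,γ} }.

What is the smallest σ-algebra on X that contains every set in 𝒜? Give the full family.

σ(𝒜) (8 sets): { {}, {α}, {β}, {γ}, {α,β}, {α,γ}, {β,γ}, X }

Derivation:
Take S₀ = 𝒜 ∪ {∅, X} = { {}, {α}, {α,γ}, X }.
Iteration 1 adds 2:
  {β}  = {α,γ}ᶜ
  {β,γ}  = {α}ᶜ
  [6 total]
Iteration 2: +1 →
  {α,β}  = {β} ∪ {α}
  [7 total]
Iteration 3: +1 →
  {γ}  = {α,β}ᶜ
  [8 total]
Iteration 4 adds nothing — fixpoint reached.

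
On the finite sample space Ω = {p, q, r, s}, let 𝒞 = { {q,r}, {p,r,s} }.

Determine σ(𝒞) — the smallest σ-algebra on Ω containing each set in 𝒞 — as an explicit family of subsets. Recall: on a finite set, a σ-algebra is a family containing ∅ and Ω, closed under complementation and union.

σ(𝒞) = { ∅, {q}, {r}, {p,s}, {q,r}, {p,q,s}, {p,r,s}, Ω }

Derivation:
Take S₀ = 𝒞 ∪ {∅, Ω} = { ∅, {q,r}, {p,r,s}, Ω }.
Pass 1 (2 new):
  {q}  = Ω∖{p,r,s}
  {p,s}  = Ω∖{q,r}
  |family| = 6
Pass 2 (1 new):
  {p,q,s}  = {p,s} ∪ {q}
  |family| = 7
Pass 3. New:
  {r}  = Ω∖{p,q,s}
  |family| = 8
Pass 4: no new sets; the family is a σ-algebra.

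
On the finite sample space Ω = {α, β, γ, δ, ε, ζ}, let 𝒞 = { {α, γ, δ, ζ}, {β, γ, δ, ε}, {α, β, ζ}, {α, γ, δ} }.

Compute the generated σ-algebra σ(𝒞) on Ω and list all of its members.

Start: 𝒞 ∪ {∅, Ω} = { ∅, {α, β, ζ}, {α, γ, δ}, {α, γ, δ, ζ}, {β, γ, δ, ε}, Ω }.
Iteration 1. New:
  {α, ζ}  = ᶜ of {β, γ, δ, ε}
  {β, ε}  = ᶜ of {α, γ, δ, ζ}
  {β, ε, ζ}  = ᶜ of {α, γ, δ}
  {γ, δ, ε}  = ᶜ of {α, β, ζ}
  {α, β, γ, δ, ε}  = {α, γ, δ} ∪ {β, γ, δ, ε}
  {α, β, γ, δ, ζ}  = {α, γ, δ} ∪ {α, β, ζ}
  — 12 sets.
Iteration 2 (6 new):
  {ε}  = ᶜ of {α, β, γ, δ, ζ}
  {ζ}  = ᶜ of {α, β, γ, δ, ε}
  {α, β, ε, ζ}  = {β, ε} ∪ {α, ζ}
  {α, γ, δ, ε}  = {γ, δ, ε} ∪ {α, γ, δ}
  {α, γ, δ, ε, ζ}  = {γ, δ, ε} ∪ {α, ζ}
  {β, γ, δ, ε, ζ}  = {γ, δ, ε} ∪ {β, ε, ζ}
  — 18 sets.
Iteration 3 (7 new):
  {α}  = ᶜ of {β, γ, δ, ε, ζ}
  {β}  = ᶜ of {α, γ, δ, ε, ζ}
  {β, ζ}  = ᶜ of {α, γ, δ, ε}
  {γ, δ}  = ᶜ of {α, β, ε, ζ}
  {ε, ζ}  = {ε} ∪ {ζ}
  {α, ε, ζ}  = {α, ζ} ∪ {ε}
  {γ, δ, ε, ζ}  = {γ, δ, ε} ∪ {ζ}
  — 25 sets.
Iteration 4 adds 7:
  {α, β}  = ᶜ of {γ, δ, ε, ζ}
  {α, ε}  = {ε} ∪ {α}
  {α, β, ε}  = {β, ε} ∪ {α}
  {β, γ, δ}  = ᶜ of {α, ε, ζ}
  {γ, δ, ζ}  = {γ, δ} ∪ {ζ}
  {α, β, γ, δ}  = ᶜ of {ε, ζ}
  {β, γ, δ, ζ}  = {γ, δ} ∪ {β, ζ}
  — 32 sets.
Iteration 5: no new sets; the family is a σ-algebra.

σ(𝒞) = { ∅, {α}, {β}, {ε}, {ζ}, {α, β}, {α, ε}, {α, ζ}, {β, ε}, {β, ζ}, {γ, δ}, {ε, ζ}, {α, β, ε}, {α, β, ζ}, {α, γ, δ}, {α, ε, ζ}, {β, γ, δ}, {β, ε, ζ}, {γ, δ, ε}, {γ, δ, ζ}, {α, β, γ, δ}, {α, β, ε, ζ}, {α, γ, δ, ε}, {α, γ, δ, ζ}, {β, γ, δ, ε}, {β, γ, δ, ζ}, {γ, δ, ε, ζ}, {α, β, γ, δ, ε}, {α, β, γ, δ, ζ}, {α, γ, δ, ε, ζ}, {β, γ, δ, ε, ζ}, Ω }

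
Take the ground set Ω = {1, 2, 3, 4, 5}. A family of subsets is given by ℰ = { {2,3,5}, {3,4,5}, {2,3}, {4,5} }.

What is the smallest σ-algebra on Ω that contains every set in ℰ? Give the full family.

Initial family (6 sets): { {}, {2,3}, {4,5}, {2,3,5}, {3,4,5}, Ω }.
Pass 1 adds 5:
  {1,2}  = {3,4,5}ᶜ
  {1,4}  = {2,3,5}ᶜ
  {1,2,3}  = {4,5}ᶜ
  {1,4,5}  = {2,3}ᶜ
  {2,3,4,5}  = {4,5} ∪ {2,3,5}
  (now 11)
Pass 2 adds 6:
  {1}  = {2,3,4,5}ᶜ
  {1,2,4}  = {1,2} ∪ {1,4}
  {1,2,3,4}  = {1,2,3} ∪ {1,4}
  {1,2,3,5}  = {1,2,3} ∪ {2,3,5}
  {1,2,4,5}  = {1,4,5} ∪ {1,2}
  {1,3,4,5}  = {1,4,5} ∪ {3,4,5}
  (now 17)
Pass 3: +5 →
  {2}  = {1,3,4,5}ᶜ
  {3}  = {1,2,4,5}ᶜ
  {4}  = {1,2,3,5}ᶜ
  {5}  = {1,2,3,4}ᶜ
  {3,5}  = {1,2,4}ᶜ
  (now 22)
Pass 4 adds 10:
  {1,3}  = {3} ∪ {1}
  {1,5}  = {5} ∪ {1}
  {2,4}  = {2} ∪ {4}
  {2,5}  = {2} ∪ {5}
  {3,4}  = {3} ∪ {4}
  {1,2,5}  = {1,2} ∪ {5}
  {1,3,4}  = {3} ∪ {1,4}
  {1,3,5}  = {3,5} ∪ {1}
  {2,3,4}  = {2,3} ∪ {4}
  {2,4,5}  = {2} ∪ {4,5}
  (now 32)
After Pass 5 the family is unchanged; done.

|σ(ℰ)| = 32.  σ(ℰ) = { {}, {1}, {2}, {3}, {4}, {5}, {1,2}, {1,3}, {1,4}, {1,5}, {2,3}, {2,4}, {2,5}, {3,4}, {3,5}, {4,5}, {1,2,3}, {1,2,4}, {1,2,5}, {1,3,4}, {1,3,5}, {1,4,5}, {2,3,4}, {2,3,5}, {2,4,5}, {3,4,5}, {1,2,3,4}, {1,2,3,5}, {1,2,4,5}, {1,3,4,5}, {2,3,4,5}, Ω }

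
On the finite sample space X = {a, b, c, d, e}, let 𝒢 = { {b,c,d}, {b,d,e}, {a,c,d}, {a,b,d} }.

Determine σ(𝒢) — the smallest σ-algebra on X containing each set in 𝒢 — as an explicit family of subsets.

σ(𝒢) (32 sets): { {}, {a}, {b}, {c}, {d}, {e}, {a,b}, {a,c}, {a,d}, {a,e}, {b,c}, {b,d}, {b,e}, {c,d}, {c,e}, {d,e}, {a,b,c}, {a,b,d}, {a,b,e}, {a,c,d}, {a,c,e}, {a,d,e}, {b,c,d}, {b,c,e}, {b,d,e}, {c,d,e}, {a,b,c,d}, {a,b,c,e}, {a,b,d,e}, {a,c,d,e}, {b,c,d,e}, X }

Check:
Seed the family with 𝒢 together with ∅ and X: { {}, {a,b,d}, {a,c,d}, {b,c,d}, {b,d,e}, X }.
Iteration 1. New:
  {a,c}  = ᶜ of {b,d,e}
  {a,e}  = ᶜ of {b,c,d}
  {b,e}  = ᶜ of {a,c,d}
  {c,e}  = ᶜ of {a,b,d}
  {a,b,c,d}  = {a,c,d} ∪ {b,c,d}
  {a,b,d,e}  = {a,b,d} ∪ {b,d,e}
  {b,c,d,e}  = {b,c,d} ∪ {b,d,e}
  (now 13)
Iteration 2 (8 new):
  {a}  = ᶜ of {b,c,d,e}
  {c}  = ᶜ of {a,b,d,e}
  {e}  = ᶜ of {a,b,c,d}
  {a,b,e}  = {b,e} ∪ {a,e}
  {a,c,e}  = {a,c} ∪ {a,e}
  {b,c,e}  = {b,e} ∪ {c,e}
  {a,b,c,e}  = {b,e} ∪ {a,c}
  {a,c,d,e}  = {a,c,d} ∪ {a,e}
  (now 21)
Iteration 3 (5 new):
  {b}  = ᶜ of {a,c,d,e}
  {d}  = ᶜ of {a,b,c,e}
  {a,d}  = ᶜ of {b,c,e}
  {b,d}  = ᶜ of {a,c,e}
  {c,d}  = ᶜ of {a,b,e}
  (now 26)
Iteration 4: 6 new —
  {a,b}  = {b} ∪ {a}
  {b,c}  = {b} ∪ {c}
  {d,e}  = {e} ∪ {d}
  {a,b,c}  = {b} ∪ {a,c}
  {a,d,e}  = {e} ∪ {a,d}
  {c,d,e}  = {c,d} ∪ {e}
  (now 32)
Iteration 5 adds nothing — fixpoint reached.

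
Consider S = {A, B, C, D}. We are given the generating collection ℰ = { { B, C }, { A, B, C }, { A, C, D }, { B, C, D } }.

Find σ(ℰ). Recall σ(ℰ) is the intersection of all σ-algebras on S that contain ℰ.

Seed the family with ℰ together with ∅ and S: { {  }, { B, C }, { A, B, C }, { A, C, D }, { B, C, D }, S }.
Iteration 1 adds 4:
  { A }  = complement { B, C, D }
  { B }  = complement { A, C, D }
  { D }  = complement { A, B, C }
  { A, D }  = complement { B, C }
  |family| = 10
Iteration 2. New:
  { A, B }  = { B } ∪ { A }
  { B, D }  = { B } ∪ { D }
  { A, B, D }  = { B } ∪ { A, D }
  |family| = 13
Iteration 3 adds 3:
  { C }  = complement { A, B, D }
  { A, C }  = complement { B, D }
  { C, D }  = complement { A, B }
  |family| = 16
Iteration 4 adds nothing — fixpoint reached.

Hence σ(ℰ) has 16 members: { {  }, { A }, { B }, { C }, { D }, { A, B }, { A, C }, { A, D }, { B, C }, { B, D }, { C, D }, { A, B, C }, { A, B, D }, { A, C, D }, { B, C, D }, S }.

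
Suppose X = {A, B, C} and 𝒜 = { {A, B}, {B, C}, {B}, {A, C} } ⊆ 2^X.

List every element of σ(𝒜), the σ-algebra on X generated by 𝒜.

Start: 𝒜 ∪ {∅, X} = { ∅, {B}, {A, B}, {A, C}, {B, C}, X }.
Pass 1. New:
  {A}  = {B, C}ᶜ
  {C}  = {A, B}ᶜ
Pass 2: no new sets; the family is a σ-algebra.

|σ(𝒜)| = 8.  σ(𝒜) = { ∅, {A}, {B}, {C}, {A, B}, {A, C}, {B, C}, X }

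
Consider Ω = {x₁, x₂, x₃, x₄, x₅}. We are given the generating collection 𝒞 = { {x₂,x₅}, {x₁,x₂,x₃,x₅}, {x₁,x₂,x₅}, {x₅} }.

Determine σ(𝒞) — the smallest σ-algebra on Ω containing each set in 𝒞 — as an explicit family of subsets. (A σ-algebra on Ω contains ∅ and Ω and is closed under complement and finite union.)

Answer: σ(𝒞) = { ∅, {x₁}, {x₂}, {x₃}, {x₄}, {x₅}, {x₁,x₂}, {x₁,x₃}, {x₁,x₄}, {x₁,x₅}, {x₂,x₃}, {x₂,x₄}, {x₂,x₅}, {x₃,x₄}, {x₃,x₅}, {x₄,x₅}, {x₁,x₂,x₃}, {x₁,x₂,x₄}, {x₁,x₂,x₅}, {x₁,x₃,x₄}, {x₁,x₃,x₅}, {x₁,x₄,x₅}, {x₂,x₃,x₄}, {x₂,x₃,x₅}, {x₂,x₄,x₅}, {x₃,x₄,x₅}, {x₁,x₂,x₃,x₄}, {x₁,x₂,x₃,x₅}, {x₁,x₂,x₄,x₅}, {x₁,x₃,x₄,x₅}, {x₂,x₃,x₄,x₅}, Ω }

Derivation:
Initial family (6 sets): { ∅, {x₅}, {x₂,x₅}, {x₁,x₂,x₅}, {x₁,x₂,x₃,x₅}, Ω }.
Round 1: +4 →
  {x₄}  = ᶜ of {x₁,x₂,x₃,x₅}
  {x₃,x₄}  = ᶜ of {x₁,x₂,x₅}
  {x₁,x₃,x₄}  = ᶜ of {x₂,x₅}
  {x₁,x₂,x₃,x₄}  = ᶜ of {x₅}
  [10 total]
Round 2. New:
  {x₄,x₅}  = {x₅} ∪ {x₄}
  {x₂,x₄,x₅}  = {x₂,x₅} ∪ {x₄}
  {x₃,x₄,x₅}  = {x₃,x₄} ∪ {x₅}
  {x₁,x₂,x₄,x₅}  = {x₁,x₂,x₅} ∪ {x₄}
  {x₁,x₃,x₄,x₅}  = {x₅} ∪ {x₁,x₃,x₄}
  {x₂,x₃,x₄,x₅}  = {x₂,x₅} ∪ {x₃,x₄}
  [16 total]
Round 3. New:
  {x₁}  = ᶜ of {x₂,x₃,x₄,x₅}
  {x₂}  = ᶜ of {x₁,x₃,x₄,x₅}
  {x₃}  = ᶜ of {x₁,x₂,x₄,x₅}
  {x₁,x₂}  = ᶜ of {x₃,x₄,x₅}
  {x₁,x₃}  = ᶜ of {x₂,x₄,x₅}
  {x₁,x₂,x₃}  = ᶜ of {x₄,x₅}
  [22 total]
Round 4: +10 →
  {x₁,x₄}  = {x₄} ∪ {x₁}
  {x₁,x₅}  = {x₅} ∪ {x₁}
  {x₂,x₃}  = {x₂} ∪ {x₃}
  {x₂,x₄}  = {x₂} ∪ {x₄}
  {x₃,x₅}  = {x₅} ∪ {x₃}
  {x₁,x₂,x₄}  = {x₁,x₂} ∪ {x₄}
  {x₁,x₃,x₅}  = {x₅} ∪ {x₁,x₃}
  {x₁,x₄,x₅}  = {x₄,x₅} ∪ {x₁}
  {x₂,x₃,x₄}  = {x₃,x₄} ∪ {x₂}
  {x₂,x₃,x₅}  = {x₂,x₅} ∪ {x₃}
  [32 total]
Round 5 adds nothing — fixpoint reached.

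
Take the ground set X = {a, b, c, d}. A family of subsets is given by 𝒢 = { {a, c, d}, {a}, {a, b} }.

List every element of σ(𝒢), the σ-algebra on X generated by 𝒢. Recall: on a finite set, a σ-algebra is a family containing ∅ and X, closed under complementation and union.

σ(𝒢) (8 sets): { {}, {a}, {b}, {a, b}, {c, d}, {a, c, d}, {b, c, d}, X }

Trace:
Initial family (5 sets): { {}, {a}, {a, b}, {a, c, d}, X }.
Pass 1. New:
  {b}  = X∖{a, c, d}
  {c, d}  = X∖{a, b}
  {b, c, d}  = X∖{a}
  (now 8)
Pass 2: closed — nothing new.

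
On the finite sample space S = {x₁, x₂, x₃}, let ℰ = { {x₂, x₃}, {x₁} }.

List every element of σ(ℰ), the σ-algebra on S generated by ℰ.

σ(ℰ) (4 sets): { {}, {x₁}, {x₂, x₃}, S }

Working:
Initial family (4 sets): { {}, {x₁}, {x₂, x₃}, S }.
Step 1 adds nothing — fixpoint reached.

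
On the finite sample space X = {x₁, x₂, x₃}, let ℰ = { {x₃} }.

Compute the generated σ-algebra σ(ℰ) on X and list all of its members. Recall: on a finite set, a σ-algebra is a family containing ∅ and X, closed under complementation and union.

Answer: σ(ℰ) = { ∅, {x₃}, {x₁,x₂}, X }

Derivation:
Seed the family with ℰ together with ∅ and X: { ∅, {x₃}, X }.
Iteration 1 adds 1:
  {x₁,x₂}  = ᶜ of {x₃}
  [4 total]
Iteration 2 adds nothing — fixpoint reached.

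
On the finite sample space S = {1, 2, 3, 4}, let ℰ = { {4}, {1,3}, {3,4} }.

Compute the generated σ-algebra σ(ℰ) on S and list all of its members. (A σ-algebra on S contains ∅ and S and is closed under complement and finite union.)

Take S₀ = ℰ ∪ {∅, S} = { {}, {4}, {1,3}, {3,4}, S }.
Step 1: +4 →
  {1,2}  = ᶜ of {3,4}
  {2,4}  = ᶜ of {1,3}
  {1,2,3}  = ᶜ of {4}
  {1,3,4}  = {3,4} ∪ {1,3}
  [9 total]
Step 2. New:
  {2}  = ᶜ of {1,3,4}
  {1,2,4}  = {1,2} ∪ {4}
  {2,3,4}  = {3,4} ∪ {2,4}
  [12 total]
Step 3 adds 2:
  {1}  = ᶜ of {2,3,4}
  {3}  = ᶜ of {1,2,4}
  [14 total]
Step 4 (2 new):
  {1,4}  = {4} ∪ {1}
  {2,3}  = {3} ∪ {2}
  [16 total]
Step 5: closed — nothing new.

Therefore σ(ℰ) = { {}, {1}, {2}, {3}, {4}, {1,2}, {1,3}, {1,4}, {2,3}, {2,4}, {3,4}, {1,2,3}, {1,2,4}, {1,3,4}, {2,3,4}, S } (|σ(ℰ)| = 16).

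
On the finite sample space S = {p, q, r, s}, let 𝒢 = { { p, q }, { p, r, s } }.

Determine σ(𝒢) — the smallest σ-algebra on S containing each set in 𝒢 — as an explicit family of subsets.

Answer: σ(𝒢) = { {  }, { p }, { q }, { p, q }, { r, s }, { p, r, s }, { q, r, s }, S }

Trace:
Begin from { {  }, { p, q }, { p, r, s }, S } (that is, 𝒢 plus ∅ and S).
Step 1: +2 →
  { q }  = { p, r, s }ᶜ
  { r, s }  = { p, q }ᶜ
  — 6 sets.
Step 2 adds 1:
  { q, r, s }  = { r, s } ∪ { q }
  — 7 sets.
Step 3: 1 new —
  { p }  = { q, r, s }ᶜ
  — 8 sets.
Step 4 adds nothing — fixpoint reached.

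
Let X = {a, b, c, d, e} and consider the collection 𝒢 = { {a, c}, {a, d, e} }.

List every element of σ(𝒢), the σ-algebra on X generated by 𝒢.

σ(𝒢) = { ∅, {a}, {b}, {c}, {a, b}, {a, c}, {b, c}, {d, e}, {a, b, c}, {a, d, e}, {b, d, e}, {c, d, e}, {a, b, d, e}, {a, c, d, e}, {b, c, d, e}, X }

Trace:
Take S₀ = 𝒢 ∪ {∅, X} = { ∅, {a, c}, {a, d, e}, X }.
Pass 1: 3 new —
  {b, c}  = {a, d, e}ᶜ
  {b, d, e}  = {a, c}ᶜ
  {a, c, d, e}  = {a, c} ∪ {a, d, e}
  |family| = 7
Pass 2. New:
  {b}  = {a, c, d, e}ᶜ
  {a, b, c}  = {b, c} ∪ {a, c}
  {a, b, d, e}  = {a, d, e} ∪ {b, d, e}
  {b, c, d, e}  = {b, c} ∪ {b, d, e}
  |family| = 11
Pass 3 adds 3:
  {a}  = {b, c, d, e}ᶜ
  {c}  = {a, b, d, e}ᶜ
  {d, e}  = {a, b, c}ᶜ
  |family| = 14
Pass 4: 2 new —
  {a, b}  = {b} ∪ {a}
  {c, d, e}  = {d, e} ∪ {c}
  |family| = 16
Pass 5: closed — nothing new.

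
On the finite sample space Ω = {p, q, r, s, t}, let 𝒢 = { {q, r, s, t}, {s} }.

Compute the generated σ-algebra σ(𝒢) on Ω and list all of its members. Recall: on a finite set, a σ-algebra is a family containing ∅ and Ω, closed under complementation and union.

Seed the family with 𝒢 together with ∅ and Ω: { {}, {s}, {q, r, s, t}, Ω }.
Round 1 (2 new):
  {p}  = {q, r, s, t}ᶜ
  {p, q, r, t}  = {s}ᶜ
  (now 6)
Round 2: +1 →
  {p, s}  = {s} ∪ {p}
  (now 7)
Round 3: +1 →
  {q, r, t}  = {p, s}ᶜ
  (now 8)
Round 4: closed — nothing new.

Therefore σ(𝒢) = { {}, {p}, {s}, {p, s}, {q, r, t}, {p, q, r, t}, {q, r, s, t}, Ω } (|σ(𝒢)| = 8).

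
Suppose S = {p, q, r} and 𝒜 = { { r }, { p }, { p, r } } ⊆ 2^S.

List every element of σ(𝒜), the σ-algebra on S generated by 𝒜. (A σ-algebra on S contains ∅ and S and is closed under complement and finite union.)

Begin from { ∅, { p }, { r }, { p, r }, S } (that is, 𝒜 plus ∅ and S).
Round 1: 3 new —
  { q }  = S∖{ p, r }
  { p, q }  = S∖{ r }
  { q, r }  = S∖{ p }
  — 8 sets.
Round 2 adds nothing — fixpoint reached.

|σ(𝒜)| = 8.  σ(𝒜) = { ∅, { p }, { q }, { r }, { p, q }, { p, r }, { q, r }, S }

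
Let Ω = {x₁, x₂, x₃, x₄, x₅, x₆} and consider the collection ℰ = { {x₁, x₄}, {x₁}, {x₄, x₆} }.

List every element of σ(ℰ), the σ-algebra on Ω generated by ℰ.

Answer: σ(ℰ) = { {}, {x₁}, {x₄}, {x₆}, {x₁, x₄}, {x₁, x₆}, {x₄, x₆}, {x₁, x₄, x₆}, {x₂, x₃, x₅}, {x₁, x₂, x₃, x₅}, {x₂, x₃, x₄, x₅}, {x₂, x₃, x₅, x₆}, {x₁, x₂, x₃, x₄, x₅}, {x₁, x₂, x₃, x₅, x₆}, {x₂, x₃, x₄, x₅, x₆}, Ω }

Check:
Take S₀ = ℰ ∪ {∅, Ω} = { {}, {x₁}, {x₁, x₄}, {x₄, x₆}, Ω }.
Round 1: 4 new —
  {x₁, x₄, x₆}  = {x₁, x₄} ∪ {x₄, x₆}
  {x₁, x₂, x₃, x₅}  = complement {x₄, x₆}
  {x₂, x₃, x₅, x₆}  = complement {x₁, x₄}
  {x₂, x₃, x₄, x₅, x₆}  = complement {x₁}
  (now 9)
Round 2. New:
  {x₂, x₃, x₅}  = complement {x₁, x₄, x₆}
  {x₁, x₂, x₃, x₄, x₅}  = {x₁, x₄} ∪ {x₁, x₂, x₃, x₅}
  {x₁, x₂, x₃, x₅, x₆}  = {x₁, x₂, x₃, x₅} ∪ {x₂, x₃, x₅, x₆}
  (now 12)
Round 3 (2 new):
  {x₄}  = complement {x₁, x₂, x₃, x₅, x₆}
  {x₆}  = complement {x₁, x₂, x₃, x₄, x₅}
  (now 14)
Round 4 adds 2:
  {x₁, x₆}  = {x₁} ∪ {x₆}
  {x₂, x₃, x₄, x₅}  = {x₂, x₃, x₅} ∪ {x₄}
  (now 16)
Round 5: closed — nothing new.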